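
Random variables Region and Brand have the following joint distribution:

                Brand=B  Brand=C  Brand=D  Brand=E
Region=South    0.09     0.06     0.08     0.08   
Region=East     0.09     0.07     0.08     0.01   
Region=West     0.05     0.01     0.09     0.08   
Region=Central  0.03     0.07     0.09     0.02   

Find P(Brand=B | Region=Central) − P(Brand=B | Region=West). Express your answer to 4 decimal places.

-0.0745

P(Region=Central) = 0.03 + 0.07 + 0.09 + 0.02 = 0.21; P(Brand=B | Region=Central) = 0.03/0.21 = 0.14286.
P(Region=West) = 0.05 + 0.01 + 0.09 + 0.08 = 0.23; P(Brand=B | Region=West) = 0.05/0.23 = 0.21739.
Difference = -0.0745.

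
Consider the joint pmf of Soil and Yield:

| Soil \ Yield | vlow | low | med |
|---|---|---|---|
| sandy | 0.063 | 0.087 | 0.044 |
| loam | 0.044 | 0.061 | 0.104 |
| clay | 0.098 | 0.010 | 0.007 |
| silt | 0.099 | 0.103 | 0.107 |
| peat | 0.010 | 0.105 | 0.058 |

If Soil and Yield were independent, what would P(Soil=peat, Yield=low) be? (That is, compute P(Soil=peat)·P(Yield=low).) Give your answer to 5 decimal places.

P(Soil=peat) = 0.010 + 0.105 + 0.058 = 0.173.
P(Yield=low) = 0.087 + 0.061 + 0.010 + 0.103 + 0.105 = 0.366.
Product: 0.173 × 0.366 = 0.06332.

0.06332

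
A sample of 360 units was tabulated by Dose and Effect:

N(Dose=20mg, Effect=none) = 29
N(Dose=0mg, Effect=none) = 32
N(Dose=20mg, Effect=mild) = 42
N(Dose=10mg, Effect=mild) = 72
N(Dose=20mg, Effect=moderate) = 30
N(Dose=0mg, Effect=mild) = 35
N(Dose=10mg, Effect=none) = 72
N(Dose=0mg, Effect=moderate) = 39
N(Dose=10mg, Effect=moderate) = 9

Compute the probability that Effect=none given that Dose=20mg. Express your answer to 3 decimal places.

Total with Dose=20mg: 29 + 42 + 30 = 101.
P(Effect=none | Dose=20mg) = 29/101 = 0.287.

0.287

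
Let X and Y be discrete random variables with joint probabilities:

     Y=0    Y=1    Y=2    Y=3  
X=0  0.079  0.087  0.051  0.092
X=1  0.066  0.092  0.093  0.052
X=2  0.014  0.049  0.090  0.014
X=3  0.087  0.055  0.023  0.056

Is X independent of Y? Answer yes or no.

P(X=2) = 0.167 and P(Y=2) = 0.257, so their product is 0.04292, but P(X=2, Y=2) = 0.090. Since these differ, X and Y are not independent.

no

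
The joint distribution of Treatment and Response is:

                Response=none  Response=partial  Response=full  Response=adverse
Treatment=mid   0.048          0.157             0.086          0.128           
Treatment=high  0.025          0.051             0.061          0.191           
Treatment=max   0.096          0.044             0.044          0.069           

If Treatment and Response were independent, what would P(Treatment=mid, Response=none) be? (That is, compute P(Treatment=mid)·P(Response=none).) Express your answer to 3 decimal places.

0.071

P(Treatment=mid) = 0.048 + 0.157 + 0.086 + 0.128 = 0.419.
P(Response=none) = 0.048 + 0.025 + 0.096 = 0.169.
Product: 0.419 × 0.169 = 0.071.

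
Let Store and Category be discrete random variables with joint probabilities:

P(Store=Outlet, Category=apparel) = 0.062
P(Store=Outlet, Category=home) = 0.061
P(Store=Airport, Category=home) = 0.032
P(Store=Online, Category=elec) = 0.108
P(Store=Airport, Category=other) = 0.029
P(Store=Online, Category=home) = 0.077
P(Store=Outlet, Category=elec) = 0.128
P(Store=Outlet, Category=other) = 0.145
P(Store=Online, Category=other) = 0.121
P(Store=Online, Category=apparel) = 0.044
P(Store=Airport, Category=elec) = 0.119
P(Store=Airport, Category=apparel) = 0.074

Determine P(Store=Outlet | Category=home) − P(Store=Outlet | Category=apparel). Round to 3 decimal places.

P(Category=home) = 0.032 + 0.061 + 0.077 = 0.170; P(Store=Outlet | Category=home) = 0.061/0.170 = 0.3588.
P(Category=apparel) = 0.074 + 0.062 + 0.044 = 0.180; P(Store=Outlet | Category=apparel) = 0.062/0.180 = 0.3444.
Difference = 0.014.

0.014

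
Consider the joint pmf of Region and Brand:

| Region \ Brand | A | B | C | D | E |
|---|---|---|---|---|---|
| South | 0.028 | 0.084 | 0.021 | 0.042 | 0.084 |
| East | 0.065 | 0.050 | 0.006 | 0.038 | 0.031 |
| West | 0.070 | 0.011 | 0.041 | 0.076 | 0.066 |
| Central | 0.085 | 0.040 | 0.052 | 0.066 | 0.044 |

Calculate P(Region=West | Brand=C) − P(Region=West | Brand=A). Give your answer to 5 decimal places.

P(Brand=C) = 0.021 + 0.006 + 0.041 + 0.052 = 0.120; P(Region=West | Brand=C) = 0.041/0.120 = 0.341667.
P(Brand=A) = 0.028 + 0.065 + 0.070 + 0.085 = 0.248; P(Region=West | Brand=A) = 0.070/0.248 = 0.282258.
Difference = 0.05941.

0.05941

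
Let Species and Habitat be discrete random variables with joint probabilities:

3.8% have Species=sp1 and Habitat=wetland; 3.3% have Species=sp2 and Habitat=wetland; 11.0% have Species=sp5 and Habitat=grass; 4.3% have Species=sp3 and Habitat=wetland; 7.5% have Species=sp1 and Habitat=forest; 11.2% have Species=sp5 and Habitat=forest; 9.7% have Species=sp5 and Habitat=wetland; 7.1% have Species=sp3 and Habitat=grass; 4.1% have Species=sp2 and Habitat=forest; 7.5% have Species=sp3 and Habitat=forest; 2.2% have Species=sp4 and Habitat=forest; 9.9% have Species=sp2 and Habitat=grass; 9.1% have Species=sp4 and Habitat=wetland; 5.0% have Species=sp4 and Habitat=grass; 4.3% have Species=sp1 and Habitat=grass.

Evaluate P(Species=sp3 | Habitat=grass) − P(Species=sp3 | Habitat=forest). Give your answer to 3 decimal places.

-0.040

P(Habitat=grass) = 0.043 + 0.099 + 0.071 + 0.050 + 0.110 = 0.373; P(Species=sp3 | Habitat=grass) = 0.071/0.373 = 0.1903.
P(Habitat=forest) = 0.075 + 0.041 + 0.075 + 0.022 + 0.112 = 0.325; P(Species=sp3 | Habitat=forest) = 0.075/0.325 = 0.2308.
Difference = -0.040.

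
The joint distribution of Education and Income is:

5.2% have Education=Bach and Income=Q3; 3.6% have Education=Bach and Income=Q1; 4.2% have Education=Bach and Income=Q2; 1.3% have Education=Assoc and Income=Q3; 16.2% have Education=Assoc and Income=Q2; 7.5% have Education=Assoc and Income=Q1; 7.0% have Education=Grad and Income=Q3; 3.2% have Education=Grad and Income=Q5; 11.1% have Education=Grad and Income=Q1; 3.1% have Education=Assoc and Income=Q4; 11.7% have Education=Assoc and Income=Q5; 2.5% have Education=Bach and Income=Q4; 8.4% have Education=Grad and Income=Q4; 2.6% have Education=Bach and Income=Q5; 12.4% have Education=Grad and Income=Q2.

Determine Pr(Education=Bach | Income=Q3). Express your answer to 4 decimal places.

0.3852

P(Income=Q3) = 0.013 + 0.052 + 0.070 = 0.135.
P(Education=Bach | Income=Q3) = 0.052/0.135 = 0.3852.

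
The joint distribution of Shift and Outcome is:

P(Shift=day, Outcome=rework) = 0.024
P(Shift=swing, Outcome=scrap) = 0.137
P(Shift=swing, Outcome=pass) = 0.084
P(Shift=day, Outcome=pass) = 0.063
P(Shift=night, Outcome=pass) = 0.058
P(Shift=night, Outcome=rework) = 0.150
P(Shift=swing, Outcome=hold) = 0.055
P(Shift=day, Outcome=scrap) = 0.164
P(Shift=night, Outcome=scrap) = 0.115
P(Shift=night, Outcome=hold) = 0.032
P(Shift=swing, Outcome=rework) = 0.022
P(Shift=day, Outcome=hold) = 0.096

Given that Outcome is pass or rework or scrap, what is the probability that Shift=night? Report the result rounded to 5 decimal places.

0.39535

P(Outcome=pass) = 0.063 + 0.084 + 0.058 = 0.205.
P(Outcome=rework) = 0.024 + 0.022 + 0.150 = 0.196.
P(Outcome=scrap) = 0.164 + 0.137 + 0.115 = 0.416.
P(Outcome ∈ {pass, rework, scrap}) = 0.205 + 0.196 + 0.416 = 0.817; P(Shift=night, Outcome ∈ {pass, rework, scrap}) = 0.058 + 0.150 + 0.115 = 0.323.
P(Shift=night | Outcome ∈ {pass, rework, scrap}) = 0.323/0.817 = 0.39535.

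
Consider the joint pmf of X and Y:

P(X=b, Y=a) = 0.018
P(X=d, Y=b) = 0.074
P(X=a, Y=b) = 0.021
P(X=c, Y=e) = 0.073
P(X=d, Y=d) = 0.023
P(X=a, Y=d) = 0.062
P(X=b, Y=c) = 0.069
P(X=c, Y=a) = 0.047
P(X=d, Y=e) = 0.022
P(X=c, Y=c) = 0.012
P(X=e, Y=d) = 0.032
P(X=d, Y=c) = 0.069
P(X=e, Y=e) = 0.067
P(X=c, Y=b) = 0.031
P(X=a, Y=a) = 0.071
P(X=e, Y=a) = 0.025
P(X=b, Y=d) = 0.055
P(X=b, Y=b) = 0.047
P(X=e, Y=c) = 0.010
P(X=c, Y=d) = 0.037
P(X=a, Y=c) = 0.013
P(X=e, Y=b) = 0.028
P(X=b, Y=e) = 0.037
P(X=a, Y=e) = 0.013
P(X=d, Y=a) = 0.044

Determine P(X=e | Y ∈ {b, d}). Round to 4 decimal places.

0.1463

P(Y=b) = 0.021 + 0.047 + 0.031 + 0.074 + 0.028 = 0.201.
P(Y=d) = 0.062 + 0.055 + 0.037 + 0.023 + 0.032 = 0.209.
P(Y ∈ {b, d}) = 0.201 + 0.209 = 0.410; P(X=e, Y ∈ {b, d}) = 0.028 + 0.032 = 0.060.
P(X=e | Y ∈ {b, d}) = 0.060/0.410 = 0.1463.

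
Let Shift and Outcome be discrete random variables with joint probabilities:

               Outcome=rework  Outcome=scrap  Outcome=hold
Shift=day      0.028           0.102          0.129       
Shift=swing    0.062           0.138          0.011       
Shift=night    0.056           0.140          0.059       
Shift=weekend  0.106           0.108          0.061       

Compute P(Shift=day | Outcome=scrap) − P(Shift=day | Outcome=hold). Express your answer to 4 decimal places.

-0.2871

P(Outcome=scrap) = 0.102 + 0.138 + 0.140 + 0.108 = 0.488; P(Shift=day | Outcome=scrap) = 0.102/0.488 = 0.20902.
P(Outcome=hold) = 0.129 + 0.011 + 0.059 + 0.061 = 0.260; P(Shift=day | Outcome=hold) = 0.129/0.260 = 0.49615.
Difference = -0.2871.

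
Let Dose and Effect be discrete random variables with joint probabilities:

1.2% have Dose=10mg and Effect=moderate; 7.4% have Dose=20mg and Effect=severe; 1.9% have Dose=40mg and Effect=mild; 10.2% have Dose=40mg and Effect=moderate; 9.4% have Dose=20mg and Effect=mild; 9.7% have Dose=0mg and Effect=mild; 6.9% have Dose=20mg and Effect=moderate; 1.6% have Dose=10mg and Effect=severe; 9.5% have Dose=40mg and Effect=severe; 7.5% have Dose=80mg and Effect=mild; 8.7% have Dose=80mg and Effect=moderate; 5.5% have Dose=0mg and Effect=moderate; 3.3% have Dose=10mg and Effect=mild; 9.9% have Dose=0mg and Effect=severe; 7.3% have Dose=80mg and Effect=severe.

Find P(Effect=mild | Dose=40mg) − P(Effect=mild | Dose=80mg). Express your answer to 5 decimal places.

P(Dose=40mg) = 0.019 + 0.102 + 0.095 = 0.216; P(Effect=mild | Dose=40mg) = 0.019/0.216 = 0.087963.
P(Dose=80mg) = 0.075 + 0.087 + 0.073 = 0.235; P(Effect=mild | Dose=80mg) = 0.075/0.235 = 0.319149.
Difference = -0.23119.

-0.23119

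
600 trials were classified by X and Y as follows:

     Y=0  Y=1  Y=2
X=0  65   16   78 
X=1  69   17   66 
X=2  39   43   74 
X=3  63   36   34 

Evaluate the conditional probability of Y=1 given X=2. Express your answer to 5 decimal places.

Total with X=2: 39 + 43 + 74 = 156.
P(Y=1 | X=2) = 43/156 = 0.27564.

0.27564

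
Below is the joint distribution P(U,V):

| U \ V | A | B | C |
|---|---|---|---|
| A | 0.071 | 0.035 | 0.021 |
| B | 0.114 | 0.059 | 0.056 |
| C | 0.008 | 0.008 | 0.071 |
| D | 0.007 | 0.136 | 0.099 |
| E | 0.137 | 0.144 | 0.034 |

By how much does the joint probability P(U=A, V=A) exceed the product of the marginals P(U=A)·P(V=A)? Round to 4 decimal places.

0.0282

P(U=A) = 0.071 + 0.035 + 0.021 = 0.127.
P(V=A) = 0.071 + 0.114 + 0.008 + 0.007 + 0.137 = 0.337.
P(U=A, V=A) − P(U=A)P(V=A) = 0.071 − 0.127×0.337 = 0.0282.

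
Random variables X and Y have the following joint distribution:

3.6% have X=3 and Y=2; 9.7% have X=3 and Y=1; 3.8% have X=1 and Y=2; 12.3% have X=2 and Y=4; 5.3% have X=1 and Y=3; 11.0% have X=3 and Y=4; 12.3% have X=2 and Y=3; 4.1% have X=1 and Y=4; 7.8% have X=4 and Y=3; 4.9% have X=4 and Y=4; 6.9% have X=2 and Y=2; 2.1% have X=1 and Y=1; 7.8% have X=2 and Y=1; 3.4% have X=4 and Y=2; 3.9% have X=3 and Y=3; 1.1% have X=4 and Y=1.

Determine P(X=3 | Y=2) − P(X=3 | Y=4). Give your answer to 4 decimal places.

P(Y=2) = 0.038 + 0.069 + 0.036 + 0.034 = 0.177; P(X=3 | Y=2) = 0.036/0.177 = 0.20339.
P(Y=4) = 0.041 + 0.123 + 0.110 + 0.049 = 0.323; P(X=3 | Y=4) = 0.110/0.323 = 0.34056.
Difference = -0.1372.

-0.1372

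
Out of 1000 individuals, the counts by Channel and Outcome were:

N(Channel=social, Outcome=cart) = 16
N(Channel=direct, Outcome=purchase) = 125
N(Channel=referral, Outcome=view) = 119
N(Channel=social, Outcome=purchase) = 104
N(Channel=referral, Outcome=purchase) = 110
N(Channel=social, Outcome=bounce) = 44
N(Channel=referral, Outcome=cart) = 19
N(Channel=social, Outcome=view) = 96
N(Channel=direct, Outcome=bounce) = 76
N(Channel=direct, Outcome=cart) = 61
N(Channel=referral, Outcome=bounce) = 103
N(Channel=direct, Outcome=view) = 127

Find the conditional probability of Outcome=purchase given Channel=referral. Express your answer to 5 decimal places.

Total with Channel=referral: 103 + 119 + 19 + 110 = 351.
P(Outcome=purchase | Channel=referral) = 110/351 = 0.31339.

0.31339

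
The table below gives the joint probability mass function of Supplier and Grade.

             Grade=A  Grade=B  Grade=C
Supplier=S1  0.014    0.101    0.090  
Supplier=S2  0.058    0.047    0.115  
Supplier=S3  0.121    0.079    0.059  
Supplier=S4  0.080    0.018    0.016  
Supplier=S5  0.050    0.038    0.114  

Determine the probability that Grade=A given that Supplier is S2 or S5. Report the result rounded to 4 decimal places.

P(Supplier=S2) = 0.058 + 0.047 + 0.115 = 0.220.
P(Supplier=S5) = 0.050 + 0.038 + 0.114 = 0.202.
P(Supplier ∈ {S2, S5}) = 0.220 + 0.202 = 0.422; P(Grade=A, Supplier ∈ {S2, S5}) = 0.058 + 0.050 = 0.108.
P(Grade=A | Supplier ∈ {S2, S5}) = 0.108/0.422 = 0.2559.

0.2559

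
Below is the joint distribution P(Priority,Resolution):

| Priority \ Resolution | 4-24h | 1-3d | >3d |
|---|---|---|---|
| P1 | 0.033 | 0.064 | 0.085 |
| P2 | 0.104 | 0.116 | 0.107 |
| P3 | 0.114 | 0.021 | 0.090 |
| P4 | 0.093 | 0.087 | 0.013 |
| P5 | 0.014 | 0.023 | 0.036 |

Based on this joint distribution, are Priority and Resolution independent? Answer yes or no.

no

P(Priority=P4) = 0.193 and P(Resolution=>3d) = 0.331, so their product is 0.06388, but P(Priority=P4, Resolution=>3d) = 0.013. Since these differ, Priority and Resolution are not independent.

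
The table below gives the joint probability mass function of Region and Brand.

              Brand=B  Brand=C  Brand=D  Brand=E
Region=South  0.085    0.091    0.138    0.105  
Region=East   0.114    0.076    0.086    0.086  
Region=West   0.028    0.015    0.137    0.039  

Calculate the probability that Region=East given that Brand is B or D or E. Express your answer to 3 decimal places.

0.350

P(Brand=B) = 0.085 + 0.114 + 0.028 = 0.227.
P(Brand=D) = 0.138 + 0.086 + 0.137 = 0.361.
P(Brand=E) = 0.105 + 0.086 + 0.039 = 0.230.
P(Brand ∈ {B, D, E}) = 0.227 + 0.361 + 0.230 = 0.818; P(Region=East, Brand ∈ {B, D, E}) = 0.114 + 0.086 + 0.086 = 0.286.
P(Region=East | Brand ∈ {B, D, E}) = 0.286/0.818 = 0.350.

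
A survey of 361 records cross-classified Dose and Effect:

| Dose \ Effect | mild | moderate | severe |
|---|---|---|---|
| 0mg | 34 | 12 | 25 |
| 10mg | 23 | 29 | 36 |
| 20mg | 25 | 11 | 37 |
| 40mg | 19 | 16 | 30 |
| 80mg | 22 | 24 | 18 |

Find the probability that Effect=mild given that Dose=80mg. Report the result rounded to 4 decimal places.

0.3438

Total with Dose=80mg: 22 + 24 + 18 = 64.
P(Effect=mild | Dose=80mg) = 22/64 = 0.3438.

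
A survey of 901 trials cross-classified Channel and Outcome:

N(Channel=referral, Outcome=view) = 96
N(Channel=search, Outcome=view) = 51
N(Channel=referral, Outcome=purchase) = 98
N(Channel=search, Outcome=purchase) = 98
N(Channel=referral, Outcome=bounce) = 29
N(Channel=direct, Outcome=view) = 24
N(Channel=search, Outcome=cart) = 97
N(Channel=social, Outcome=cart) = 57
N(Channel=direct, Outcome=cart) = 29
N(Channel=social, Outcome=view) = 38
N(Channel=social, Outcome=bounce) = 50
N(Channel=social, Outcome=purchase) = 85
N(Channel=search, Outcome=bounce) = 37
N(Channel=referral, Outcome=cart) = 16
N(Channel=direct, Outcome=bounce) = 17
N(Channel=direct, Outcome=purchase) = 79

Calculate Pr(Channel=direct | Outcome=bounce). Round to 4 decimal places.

Total with Outcome=bounce: 37 + 50 + 17 + 29 = 133.
P(Channel=direct | Outcome=bounce) = 17/133 = 0.1278.

0.1278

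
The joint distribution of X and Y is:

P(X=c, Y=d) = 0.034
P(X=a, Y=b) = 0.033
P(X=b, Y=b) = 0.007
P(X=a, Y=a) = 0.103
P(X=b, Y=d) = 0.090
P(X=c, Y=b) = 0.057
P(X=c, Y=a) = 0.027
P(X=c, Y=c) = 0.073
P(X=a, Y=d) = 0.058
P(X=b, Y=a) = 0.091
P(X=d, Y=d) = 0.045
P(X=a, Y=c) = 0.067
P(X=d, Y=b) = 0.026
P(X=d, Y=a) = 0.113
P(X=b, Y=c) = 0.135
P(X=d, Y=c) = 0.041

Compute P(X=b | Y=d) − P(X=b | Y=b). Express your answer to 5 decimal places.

0.33957

P(Y=d) = 0.058 + 0.090 + 0.034 + 0.045 = 0.227; P(X=b | Y=d) = 0.090/0.227 = 0.396476.
P(Y=b) = 0.033 + 0.007 + 0.057 + 0.026 = 0.123; P(X=b | Y=b) = 0.007/0.123 = 0.056911.
Difference = 0.33957.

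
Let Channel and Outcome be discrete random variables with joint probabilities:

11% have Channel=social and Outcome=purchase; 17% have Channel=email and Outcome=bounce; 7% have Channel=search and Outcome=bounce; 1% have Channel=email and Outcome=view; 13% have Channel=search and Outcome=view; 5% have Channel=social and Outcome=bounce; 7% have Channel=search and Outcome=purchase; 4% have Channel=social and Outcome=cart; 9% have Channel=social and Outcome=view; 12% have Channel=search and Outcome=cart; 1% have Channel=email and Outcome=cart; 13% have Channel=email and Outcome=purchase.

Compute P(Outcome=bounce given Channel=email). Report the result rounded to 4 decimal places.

0.5313

P(Channel=email) = 0.17 + 0.01 + 0.01 + 0.13 = 0.32.
P(Outcome=bounce | Channel=email) = 0.17/0.32 = 0.5313.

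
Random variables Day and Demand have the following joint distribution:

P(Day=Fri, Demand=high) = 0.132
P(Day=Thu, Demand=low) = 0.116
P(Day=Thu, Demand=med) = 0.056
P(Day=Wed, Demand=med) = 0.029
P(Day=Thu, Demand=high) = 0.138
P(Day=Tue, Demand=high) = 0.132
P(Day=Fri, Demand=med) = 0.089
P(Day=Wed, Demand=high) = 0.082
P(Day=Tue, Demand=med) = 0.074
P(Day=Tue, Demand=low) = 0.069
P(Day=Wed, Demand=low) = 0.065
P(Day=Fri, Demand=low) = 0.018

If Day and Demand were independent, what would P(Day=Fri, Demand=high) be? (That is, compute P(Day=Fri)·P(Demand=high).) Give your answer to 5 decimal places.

P(Day=Fri) = 0.018 + 0.089 + 0.132 = 0.239.
P(Demand=high) = 0.132 + 0.082 + 0.138 + 0.132 = 0.484.
Product: 0.239 × 0.484 = 0.11568.

0.11568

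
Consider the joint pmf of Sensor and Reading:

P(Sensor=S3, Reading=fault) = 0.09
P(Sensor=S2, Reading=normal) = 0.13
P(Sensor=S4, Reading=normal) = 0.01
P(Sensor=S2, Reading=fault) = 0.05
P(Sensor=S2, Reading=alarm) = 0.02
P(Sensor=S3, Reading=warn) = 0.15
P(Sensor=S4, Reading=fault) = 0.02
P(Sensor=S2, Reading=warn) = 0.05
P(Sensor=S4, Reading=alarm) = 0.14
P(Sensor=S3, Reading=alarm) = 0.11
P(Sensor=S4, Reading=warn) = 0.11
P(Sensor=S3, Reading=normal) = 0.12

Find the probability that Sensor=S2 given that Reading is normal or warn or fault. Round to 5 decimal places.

0.31507

P(Reading=normal) = 0.13 + 0.12 + 0.01 = 0.26.
P(Reading=warn) = 0.05 + 0.15 + 0.11 = 0.31.
P(Reading=fault) = 0.05 + 0.09 + 0.02 = 0.16.
P(Reading ∈ {normal, warn, fault}) = 0.26 + 0.31 + 0.16 = 0.73; P(Sensor=S2, Reading ∈ {normal, warn, fault}) = 0.13 + 0.05 + 0.05 = 0.23.
P(Sensor=S2 | Reading ∈ {normal, warn, fault}) = 0.23/0.73 = 0.31507.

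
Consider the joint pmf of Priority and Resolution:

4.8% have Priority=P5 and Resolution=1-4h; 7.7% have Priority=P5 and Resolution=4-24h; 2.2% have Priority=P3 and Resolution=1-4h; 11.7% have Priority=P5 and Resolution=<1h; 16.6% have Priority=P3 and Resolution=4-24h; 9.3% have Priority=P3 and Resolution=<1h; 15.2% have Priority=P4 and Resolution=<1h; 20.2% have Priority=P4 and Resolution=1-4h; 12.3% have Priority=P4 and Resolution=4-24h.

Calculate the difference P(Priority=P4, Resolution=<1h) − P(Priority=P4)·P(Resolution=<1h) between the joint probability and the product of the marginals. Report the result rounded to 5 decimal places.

-0.02067

P(Priority=P4) = 0.152 + 0.202 + 0.123 = 0.477.
P(Resolution=<1h) = 0.093 + 0.152 + 0.117 = 0.362.
P(Priority=P4, Resolution=<1h) − P(Priority=P4)P(Resolution=<1h) = 0.152 − 0.477×0.362 = -0.02067.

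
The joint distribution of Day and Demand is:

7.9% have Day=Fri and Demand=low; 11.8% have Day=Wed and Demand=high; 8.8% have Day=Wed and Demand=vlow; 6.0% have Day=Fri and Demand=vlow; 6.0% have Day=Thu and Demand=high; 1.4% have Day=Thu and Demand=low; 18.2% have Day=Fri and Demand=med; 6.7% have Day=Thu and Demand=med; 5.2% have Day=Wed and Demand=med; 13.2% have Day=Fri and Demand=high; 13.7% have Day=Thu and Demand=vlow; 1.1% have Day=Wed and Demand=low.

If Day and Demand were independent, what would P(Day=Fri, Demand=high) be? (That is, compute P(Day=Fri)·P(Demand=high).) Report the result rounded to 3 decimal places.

0.140

P(Day=Fri) = 0.060 + 0.079 + 0.182 + 0.132 = 0.453.
P(Demand=high) = 0.118 + 0.060 + 0.132 = 0.310.
Product: 0.453 × 0.310 = 0.140.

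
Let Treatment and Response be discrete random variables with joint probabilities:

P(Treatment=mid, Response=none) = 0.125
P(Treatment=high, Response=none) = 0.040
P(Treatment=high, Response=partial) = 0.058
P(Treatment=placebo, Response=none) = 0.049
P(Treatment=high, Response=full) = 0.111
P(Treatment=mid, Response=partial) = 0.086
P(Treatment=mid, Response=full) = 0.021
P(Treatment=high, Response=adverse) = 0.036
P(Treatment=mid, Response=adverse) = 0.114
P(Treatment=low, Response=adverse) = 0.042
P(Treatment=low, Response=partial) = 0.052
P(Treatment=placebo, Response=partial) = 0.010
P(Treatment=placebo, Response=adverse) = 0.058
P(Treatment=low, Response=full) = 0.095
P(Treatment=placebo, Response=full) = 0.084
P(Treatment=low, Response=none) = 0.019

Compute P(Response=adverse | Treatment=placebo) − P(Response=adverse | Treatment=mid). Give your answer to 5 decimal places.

-0.04092

P(Treatment=placebo) = 0.049 + 0.010 + 0.084 + 0.058 = 0.201; P(Response=adverse | Treatment=placebo) = 0.058/0.201 = 0.288557.
P(Treatment=mid) = 0.125 + 0.086 + 0.021 + 0.114 = 0.346; P(Response=adverse | Treatment=mid) = 0.114/0.346 = 0.329480.
Difference = -0.04092.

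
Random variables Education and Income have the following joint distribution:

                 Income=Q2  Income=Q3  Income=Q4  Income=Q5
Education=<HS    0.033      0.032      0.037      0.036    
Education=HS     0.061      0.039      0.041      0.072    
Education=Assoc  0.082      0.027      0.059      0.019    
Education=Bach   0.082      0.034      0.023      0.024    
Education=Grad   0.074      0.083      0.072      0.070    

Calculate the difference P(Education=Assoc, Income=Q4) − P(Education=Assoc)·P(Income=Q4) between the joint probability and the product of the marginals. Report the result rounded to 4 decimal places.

0.0156

P(Education=Assoc) = 0.082 + 0.027 + 0.059 + 0.019 = 0.187.
P(Income=Q4) = 0.037 + 0.041 + 0.059 + 0.023 + 0.072 = 0.232.
P(Education=Assoc, Income=Q4) − P(Education=Assoc)P(Income=Q4) = 0.059 − 0.187×0.232 = 0.0156.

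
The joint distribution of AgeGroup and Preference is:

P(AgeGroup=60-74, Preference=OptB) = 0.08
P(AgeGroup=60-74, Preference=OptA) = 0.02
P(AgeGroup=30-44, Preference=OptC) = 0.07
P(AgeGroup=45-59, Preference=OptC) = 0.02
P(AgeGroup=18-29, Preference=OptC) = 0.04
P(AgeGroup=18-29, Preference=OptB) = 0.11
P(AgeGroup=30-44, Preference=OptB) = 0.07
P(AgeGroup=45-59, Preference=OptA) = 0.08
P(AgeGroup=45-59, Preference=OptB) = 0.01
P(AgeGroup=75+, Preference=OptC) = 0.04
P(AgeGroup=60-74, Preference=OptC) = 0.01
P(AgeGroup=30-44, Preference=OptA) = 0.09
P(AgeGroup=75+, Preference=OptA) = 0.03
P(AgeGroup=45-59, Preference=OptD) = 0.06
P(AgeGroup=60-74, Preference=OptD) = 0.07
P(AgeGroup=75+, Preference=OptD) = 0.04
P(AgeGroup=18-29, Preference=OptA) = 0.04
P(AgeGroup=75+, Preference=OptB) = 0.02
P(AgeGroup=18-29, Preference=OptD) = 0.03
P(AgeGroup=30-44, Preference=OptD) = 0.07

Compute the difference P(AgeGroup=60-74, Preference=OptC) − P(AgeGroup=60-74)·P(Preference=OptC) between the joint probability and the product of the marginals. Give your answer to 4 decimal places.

P(AgeGroup=60-74) = 0.02 + 0.08 + 0.01 + 0.07 = 0.18.
P(Preference=OptC) = 0.04 + 0.07 + 0.02 + 0.01 + 0.04 = 0.18.
P(AgeGroup=60-74, Preference=OptC) − P(AgeGroup=60-74)P(Preference=OptC) = 0.01 − 0.18×0.18 = -0.0224.

-0.0224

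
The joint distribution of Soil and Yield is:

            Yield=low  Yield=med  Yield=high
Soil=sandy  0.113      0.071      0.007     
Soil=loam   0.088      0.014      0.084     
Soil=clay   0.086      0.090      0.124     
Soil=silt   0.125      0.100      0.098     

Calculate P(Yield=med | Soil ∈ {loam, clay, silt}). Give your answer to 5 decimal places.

0.25216

P(Soil=loam) = 0.088 + 0.014 + 0.084 = 0.186.
P(Soil=clay) = 0.086 + 0.090 + 0.124 = 0.300.
P(Soil=silt) = 0.125 + 0.100 + 0.098 = 0.323.
P(Soil ∈ {loam, clay, silt}) = 0.186 + 0.300 + 0.323 = 0.809; P(Yield=med, Soil ∈ {loam, clay, silt}) = 0.014 + 0.090 + 0.100 = 0.204.
P(Yield=med | Soil ∈ {loam, clay, silt}) = 0.204/0.809 = 0.25216.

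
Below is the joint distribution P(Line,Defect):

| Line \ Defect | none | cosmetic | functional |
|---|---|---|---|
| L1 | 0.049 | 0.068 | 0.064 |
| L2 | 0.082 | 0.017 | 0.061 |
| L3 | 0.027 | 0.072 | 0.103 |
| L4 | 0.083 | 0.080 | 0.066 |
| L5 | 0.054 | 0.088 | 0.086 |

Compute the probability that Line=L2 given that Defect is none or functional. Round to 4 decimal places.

0.2119

P(Defect=none) = 0.049 + 0.082 + 0.027 + 0.083 + 0.054 = 0.295.
P(Defect=functional) = 0.064 + 0.061 + 0.103 + 0.066 + 0.086 = 0.380.
P(Defect ∈ {none, functional}) = 0.295 + 0.380 = 0.675; P(Line=L2, Defect ∈ {none, functional}) = 0.082 + 0.061 = 0.143.
P(Line=L2 | Defect ∈ {none, functional}) = 0.143/0.675 = 0.2119.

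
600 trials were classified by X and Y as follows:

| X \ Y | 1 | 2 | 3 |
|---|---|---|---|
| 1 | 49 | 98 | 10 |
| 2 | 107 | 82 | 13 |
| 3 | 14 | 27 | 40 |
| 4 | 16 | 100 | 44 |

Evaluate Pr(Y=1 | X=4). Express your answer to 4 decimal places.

Total with X=4: 16 + 100 + 44 = 160.
P(Y=1 | X=4) = 16/160 = 0.1000.

0.1000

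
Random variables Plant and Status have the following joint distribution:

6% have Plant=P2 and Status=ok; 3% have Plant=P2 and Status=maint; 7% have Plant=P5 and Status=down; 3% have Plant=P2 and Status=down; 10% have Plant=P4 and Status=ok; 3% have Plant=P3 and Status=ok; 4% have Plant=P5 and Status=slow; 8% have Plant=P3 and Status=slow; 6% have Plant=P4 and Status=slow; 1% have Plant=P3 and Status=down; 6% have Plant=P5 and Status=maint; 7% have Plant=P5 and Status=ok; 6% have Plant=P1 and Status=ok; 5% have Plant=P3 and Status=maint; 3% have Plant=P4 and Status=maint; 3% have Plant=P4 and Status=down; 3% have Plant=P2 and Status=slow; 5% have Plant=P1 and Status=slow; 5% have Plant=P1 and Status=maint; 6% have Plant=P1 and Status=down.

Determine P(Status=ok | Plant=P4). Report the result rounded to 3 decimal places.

P(Plant=P4) = 0.10 + 0.06 + 0.03 + 0.03 = 0.22.
P(Status=ok | Plant=P4) = 0.10/0.22 = 0.455.

0.455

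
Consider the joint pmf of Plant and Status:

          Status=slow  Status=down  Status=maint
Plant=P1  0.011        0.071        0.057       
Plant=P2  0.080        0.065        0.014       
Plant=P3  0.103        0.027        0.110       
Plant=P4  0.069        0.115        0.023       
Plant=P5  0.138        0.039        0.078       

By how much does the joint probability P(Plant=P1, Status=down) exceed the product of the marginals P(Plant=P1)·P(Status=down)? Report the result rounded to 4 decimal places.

0.0269

P(Plant=P1) = 0.011 + 0.071 + 0.057 = 0.139.
P(Status=down) = 0.071 + 0.065 + 0.027 + 0.115 + 0.039 = 0.317.
P(Plant=P1, Status=down) − P(Plant=P1)P(Status=down) = 0.071 − 0.139×0.317 = 0.0269.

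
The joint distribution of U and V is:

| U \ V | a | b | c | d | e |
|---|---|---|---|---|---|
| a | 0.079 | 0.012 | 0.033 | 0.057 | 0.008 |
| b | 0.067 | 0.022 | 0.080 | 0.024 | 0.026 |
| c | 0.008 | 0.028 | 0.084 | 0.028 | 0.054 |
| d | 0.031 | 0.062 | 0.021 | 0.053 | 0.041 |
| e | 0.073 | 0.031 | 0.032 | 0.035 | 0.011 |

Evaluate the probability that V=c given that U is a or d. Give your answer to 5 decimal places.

P(U=a) = 0.079 + 0.012 + 0.033 + 0.057 + 0.008 = 0.189.
P(U=d) = 0.031 + 0.062 + 0.021 + 0.053 + 0.041 = 0.208.
P(U ∈ {a, d}) = 0.189 + 0.208 = 0.397; P(V=c, U ∈ {a, d}) = 0.033 + 0.021 = 0.054.
P(V=c | U ∈ {a, d}) = 0.054/0.397 = 0.13602.

0.13602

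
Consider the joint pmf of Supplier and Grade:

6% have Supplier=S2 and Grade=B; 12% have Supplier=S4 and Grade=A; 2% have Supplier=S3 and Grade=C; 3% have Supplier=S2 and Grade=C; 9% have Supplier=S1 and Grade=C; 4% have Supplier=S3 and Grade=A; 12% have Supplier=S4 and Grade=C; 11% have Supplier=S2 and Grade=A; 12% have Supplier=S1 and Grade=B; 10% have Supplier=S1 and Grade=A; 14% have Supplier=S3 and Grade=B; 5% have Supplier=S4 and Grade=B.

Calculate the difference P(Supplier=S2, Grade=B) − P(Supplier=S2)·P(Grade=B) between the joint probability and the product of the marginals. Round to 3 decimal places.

-0.014

P(Supplier=S2) = 0.11 + 0.06 + 0.03 = 0.20.
P(Grade=B) = 0.12 + 0.06 + 0.14 + 0.05 = 0.37.
P(Supplier=S2, Grade=B) − P(Supplier=S2)P(Grade=B) = 0.06 − 0.20×0.37 = -0.014.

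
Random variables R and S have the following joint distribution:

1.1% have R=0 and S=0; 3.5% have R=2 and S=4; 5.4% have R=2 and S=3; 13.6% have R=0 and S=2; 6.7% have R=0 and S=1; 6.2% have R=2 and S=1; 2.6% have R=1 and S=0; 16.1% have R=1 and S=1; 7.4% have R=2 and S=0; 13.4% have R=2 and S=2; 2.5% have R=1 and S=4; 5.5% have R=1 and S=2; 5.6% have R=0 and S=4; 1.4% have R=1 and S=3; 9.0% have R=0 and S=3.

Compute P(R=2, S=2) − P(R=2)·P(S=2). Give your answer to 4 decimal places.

P(R=2) = 0.074 + 0.062 + 0.134 + 0.054 + 0.035 = 0.359.
P(S=2) = 0.136 + 0.055 + 0.134 = 0.325.
P(R=2, S=2) − P(R=2)P(S=2) = 0.134 − 0.359×0.325 = 0.0173.

0.0173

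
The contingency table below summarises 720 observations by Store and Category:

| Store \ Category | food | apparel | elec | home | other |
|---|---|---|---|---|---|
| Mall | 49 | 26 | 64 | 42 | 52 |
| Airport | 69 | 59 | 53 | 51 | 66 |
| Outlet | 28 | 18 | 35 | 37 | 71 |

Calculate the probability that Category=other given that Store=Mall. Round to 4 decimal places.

Total with Store=Mall: 49 + 26 + 64 + 42 + 52 = 233.
P(Category=other | Store=Mall) = 52/233 = 0.2232.

0.2232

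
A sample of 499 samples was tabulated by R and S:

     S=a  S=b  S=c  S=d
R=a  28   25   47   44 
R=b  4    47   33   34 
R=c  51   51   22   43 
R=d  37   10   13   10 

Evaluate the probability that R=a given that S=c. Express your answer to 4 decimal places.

Total with S=c: 47 + 33 + 22 + 13 = 115.
P(R=a | S=c) = 47/115 = 0.4087.

0.4087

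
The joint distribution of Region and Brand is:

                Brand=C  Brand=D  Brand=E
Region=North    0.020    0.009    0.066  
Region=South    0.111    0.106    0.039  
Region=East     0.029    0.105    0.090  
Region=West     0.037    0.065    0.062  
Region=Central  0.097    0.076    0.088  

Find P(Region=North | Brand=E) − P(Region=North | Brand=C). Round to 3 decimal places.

P(Brand=E) = 0.066 + 0.039 + 0.090 + 0.062 + 0.088 = 0.345; P(Region=North | Brand=E) = 0.066/0.345 = 0.1913.
P(Brand=C) = 0.020 + 0.111 + 0.029 + 0.037 + 0.097 = 0.294; P(Region=North | Brand=C) = 0.020/0.294 = 0.0680.
Difference = 0.123.

0.123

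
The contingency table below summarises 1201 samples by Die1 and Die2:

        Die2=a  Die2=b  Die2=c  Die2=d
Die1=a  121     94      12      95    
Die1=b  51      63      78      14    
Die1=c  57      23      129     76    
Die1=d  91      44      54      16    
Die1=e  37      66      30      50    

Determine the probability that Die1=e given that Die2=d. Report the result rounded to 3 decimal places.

Total with Die2=d: 95 + 14 + 76 + 16 + 50 = 251.
P(Die1=e | Die2=d) = 50/251 = 0.199.

0.199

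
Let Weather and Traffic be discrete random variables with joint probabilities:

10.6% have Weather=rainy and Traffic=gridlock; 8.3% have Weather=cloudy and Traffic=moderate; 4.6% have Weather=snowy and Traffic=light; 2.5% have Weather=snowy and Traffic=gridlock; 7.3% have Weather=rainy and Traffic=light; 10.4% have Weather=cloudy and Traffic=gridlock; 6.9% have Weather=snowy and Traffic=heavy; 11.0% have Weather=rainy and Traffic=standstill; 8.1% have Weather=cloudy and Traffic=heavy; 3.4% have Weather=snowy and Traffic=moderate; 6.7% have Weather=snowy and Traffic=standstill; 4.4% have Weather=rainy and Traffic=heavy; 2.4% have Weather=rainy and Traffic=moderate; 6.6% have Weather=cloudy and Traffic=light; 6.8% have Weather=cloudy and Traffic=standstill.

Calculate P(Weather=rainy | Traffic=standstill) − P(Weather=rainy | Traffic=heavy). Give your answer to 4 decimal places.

0.2222

P(Traffic=standstill) = 0.068 + 0.110 + 0.067 = 0.245; P(Weather=rainy | Traffic=standstill) = 0.110/0.245 = 0.44898.
P(Traffic=heavy) = 0.081 + 0.044 + 0.069 = 0.194; P(Weather=rainy | Traffic=heavy) = 0.044/0.194 = 0.22680.
Difference = 0.2222.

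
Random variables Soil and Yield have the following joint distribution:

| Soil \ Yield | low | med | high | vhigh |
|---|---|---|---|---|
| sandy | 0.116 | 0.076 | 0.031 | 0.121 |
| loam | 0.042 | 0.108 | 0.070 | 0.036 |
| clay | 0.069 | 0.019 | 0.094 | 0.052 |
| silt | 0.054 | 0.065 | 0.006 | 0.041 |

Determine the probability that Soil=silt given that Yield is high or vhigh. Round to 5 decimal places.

0.10421

P(Yield=high) = 0.031 + 0.070 + 0.094 + 0.006 = 0.201.
P(Yield=vhigh) = 0.121 + 0.036 + 0.052 + 0.041 = 0.250.
P(Yield ∈ {high, vhigh}) = 0.201 + 0.250 = 0.451; P(Soil=silt, Yield ∈ {high, vhigh}) = 0.006 + 0.041 = 0.047.
P(Soil=silt | Yield ∈ {high, vhigh}) = 0.047/0.451 = 0.10421.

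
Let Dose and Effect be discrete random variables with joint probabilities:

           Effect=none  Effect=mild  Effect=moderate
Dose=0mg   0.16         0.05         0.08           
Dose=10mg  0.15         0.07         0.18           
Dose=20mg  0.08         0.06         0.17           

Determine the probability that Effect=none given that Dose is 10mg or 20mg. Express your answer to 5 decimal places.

P(Dose=10mg) = 0.15 + 0.07 + 0.18 = 0.40.
P(Dose=20mg) = 0.08 + 0.06 + 0.17 = 0.31.
P(Dose ∈ {10mg, 20mg}) = 0.40 + 0.31 = 0.71; P(Effect=none, Dose ∈ {10mg, 20mg}) = 0.15 + 0.08 = 0.23.
P(Effect=none | Dose ∈ {10mg, 20mg}) = 0.23/0.71 = 0.32394.

0.32394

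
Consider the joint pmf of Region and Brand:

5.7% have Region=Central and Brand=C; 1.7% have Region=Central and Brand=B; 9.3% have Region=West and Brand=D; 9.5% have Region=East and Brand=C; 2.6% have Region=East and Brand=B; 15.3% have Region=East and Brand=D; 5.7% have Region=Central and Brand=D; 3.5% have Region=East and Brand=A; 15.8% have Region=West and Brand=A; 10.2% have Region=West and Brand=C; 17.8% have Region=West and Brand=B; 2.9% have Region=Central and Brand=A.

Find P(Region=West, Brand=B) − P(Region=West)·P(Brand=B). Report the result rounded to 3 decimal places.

0.061

P(Region=West) = 0.158 + 0.178 + 0.102 + 0.093 = 0.531.
P(Brand=B) = 0.026 + 0.178 + 0.017 = 0.221.
P(Region=West, Brand=B) − P(Region=West)P(Brand=B) = 0.178 − 0.531×0.221 = 0.061.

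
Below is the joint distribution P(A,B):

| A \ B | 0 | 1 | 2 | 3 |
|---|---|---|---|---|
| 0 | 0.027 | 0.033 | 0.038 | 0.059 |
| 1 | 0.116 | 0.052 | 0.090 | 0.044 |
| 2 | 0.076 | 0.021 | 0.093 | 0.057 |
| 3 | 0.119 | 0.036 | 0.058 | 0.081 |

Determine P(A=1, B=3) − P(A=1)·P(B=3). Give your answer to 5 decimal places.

-0.02878

P(A=1) = 0.116 + 0.052 + 0.090 + 0.044 = 0.302.
P(B=3) = 0.059 + 0.044 + 0.057 + 0.081 = 0.241.
P(A=1, B=3) − P(A=1)P(B=3) = 0.044 − 0.302×0.241 = -0.02878.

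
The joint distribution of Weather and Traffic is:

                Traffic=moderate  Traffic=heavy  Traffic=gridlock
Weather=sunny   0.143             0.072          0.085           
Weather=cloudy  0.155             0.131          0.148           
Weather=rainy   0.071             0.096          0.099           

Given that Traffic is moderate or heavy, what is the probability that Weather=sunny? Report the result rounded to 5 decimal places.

0.32186

P(Traffic=moderate) = 0.143 + 0.155 + 0.071 = 0.369.
P(Traffic=heavy) = 0.072 + 0.131 + 0.096 = 0.299.
P(Traffic ∈ {moderate, heavy}) = 0.369 + 0.299 = 0.668; P(Weather=sunny, Traffic ∈ {moderate, heavy}) = 0.143 + 0.072 = 0.215.
P(Weather=sunny | Traffic ∈ {moderate, heavy}) = 0.215/0.668 = 0.32186.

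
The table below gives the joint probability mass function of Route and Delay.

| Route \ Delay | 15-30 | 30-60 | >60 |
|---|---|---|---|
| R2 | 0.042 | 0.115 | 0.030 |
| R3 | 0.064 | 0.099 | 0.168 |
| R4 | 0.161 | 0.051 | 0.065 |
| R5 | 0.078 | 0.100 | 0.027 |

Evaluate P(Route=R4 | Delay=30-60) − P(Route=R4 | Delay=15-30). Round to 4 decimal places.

P(Delay=30-60) = 0.115 + 0.099 + 0.051 + 0.100 = 0.365; P(Route=R4 | Delay=30-60) = 0.051/0.365 = 0.13973.
P(Delay=15-30) = 0.042 + 0.064 + 0.161 + 0.078 = 0.345; P(Route=R4 | Delay=15-30) = 0.161/0.345 = 0.46667.
Difference = -0.3269.

-0.3269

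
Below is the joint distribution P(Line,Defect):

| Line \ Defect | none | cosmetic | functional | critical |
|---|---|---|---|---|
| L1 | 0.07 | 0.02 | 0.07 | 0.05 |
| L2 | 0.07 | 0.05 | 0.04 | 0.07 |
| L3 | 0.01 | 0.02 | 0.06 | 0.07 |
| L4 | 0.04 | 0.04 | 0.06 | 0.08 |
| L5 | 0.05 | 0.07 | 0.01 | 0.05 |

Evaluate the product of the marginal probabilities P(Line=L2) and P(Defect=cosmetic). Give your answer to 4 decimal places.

P(Line=L2) = 0.07 + 0.05 + 0.04 + 0.07 = 0.23.
P(Defect=cosmetic) = 0.02 + 0.05 + 0.02 + 0.04 + 0.07 = 0.20.
Product: 0.23 × 0.20 = 0.0460.

0.0460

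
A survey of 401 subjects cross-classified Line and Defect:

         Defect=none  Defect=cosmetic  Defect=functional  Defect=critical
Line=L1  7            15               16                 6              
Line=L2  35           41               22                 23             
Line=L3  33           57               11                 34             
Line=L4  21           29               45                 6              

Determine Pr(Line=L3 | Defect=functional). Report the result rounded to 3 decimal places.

0.117

Total with Defect=functional: 16 + 22 + 11 + 45 = 94.
P(Line=L3 | Defect=functional) = 11/94 = 0.117.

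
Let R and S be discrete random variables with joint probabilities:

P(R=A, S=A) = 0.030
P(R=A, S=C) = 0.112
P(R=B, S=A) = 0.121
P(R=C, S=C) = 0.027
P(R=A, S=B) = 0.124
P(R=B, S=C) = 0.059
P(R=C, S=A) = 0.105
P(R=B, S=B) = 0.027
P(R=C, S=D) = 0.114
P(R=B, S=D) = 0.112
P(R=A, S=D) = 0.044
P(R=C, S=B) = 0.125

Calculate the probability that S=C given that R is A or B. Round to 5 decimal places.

P(R=A) = 0.030 + 0.124 + 0.112 + 0.044 = 0.310.
P(R=B) = 0.121 + 0.027 + 0.059 + 0.112 = 0.319.
P(R ∈ {A, B}) = 0.310 + 0.319 = 0.629; P(S=C, R ∈ {A, B}) = 0.112 + 0.059 = 0.171.
P(S=C | R ∈ {A, B}) = 0.171/0.629 = 0.27186.

0.27186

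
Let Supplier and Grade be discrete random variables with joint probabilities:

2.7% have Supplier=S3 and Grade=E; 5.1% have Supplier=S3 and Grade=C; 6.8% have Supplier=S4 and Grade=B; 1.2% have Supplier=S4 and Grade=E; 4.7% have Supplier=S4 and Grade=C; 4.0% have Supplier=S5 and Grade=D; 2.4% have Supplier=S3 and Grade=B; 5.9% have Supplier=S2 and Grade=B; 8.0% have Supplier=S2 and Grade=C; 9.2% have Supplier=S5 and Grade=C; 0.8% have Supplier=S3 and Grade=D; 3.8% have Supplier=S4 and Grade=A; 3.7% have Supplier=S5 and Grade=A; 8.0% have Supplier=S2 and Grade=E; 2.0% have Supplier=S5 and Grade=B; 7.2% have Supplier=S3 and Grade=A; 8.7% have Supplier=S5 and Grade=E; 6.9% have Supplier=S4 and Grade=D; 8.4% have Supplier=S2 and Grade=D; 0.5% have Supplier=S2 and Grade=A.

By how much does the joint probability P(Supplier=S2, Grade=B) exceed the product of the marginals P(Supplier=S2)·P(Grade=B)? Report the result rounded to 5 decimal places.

0.00633

P(Supplier=S2) = 0.005 + 0.059 + 0.080 + 0.084 + 0.080 = 0.308.
P(Grade=B) = 0.059 + 0.024 + 0.068 + 0.020 = 0.171.
P(Supplier=S2, Grade=B) − P(Supplier=S2)P(Grade=B) = 0.059 − 0.308×0.171 = 0.00633.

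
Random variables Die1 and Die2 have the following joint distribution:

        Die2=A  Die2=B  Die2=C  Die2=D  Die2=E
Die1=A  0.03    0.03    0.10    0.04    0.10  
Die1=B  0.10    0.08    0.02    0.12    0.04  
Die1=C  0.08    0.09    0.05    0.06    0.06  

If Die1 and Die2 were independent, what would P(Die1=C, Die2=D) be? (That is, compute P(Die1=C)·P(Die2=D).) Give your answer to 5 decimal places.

P(Die1=C) = 0.08 + 0.09 + 0.05 + 0.06 + 0.06 = 0.34.
P(Die2=D) = 0.04 + 0.12 + 0.06 = 0.22.
Product: 0.34 × 0.22 = 0.07480.

0.07480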